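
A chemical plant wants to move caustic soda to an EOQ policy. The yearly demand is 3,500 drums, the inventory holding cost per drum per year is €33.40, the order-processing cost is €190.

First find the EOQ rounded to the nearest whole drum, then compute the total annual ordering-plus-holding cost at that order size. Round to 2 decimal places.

Optimal lot size Q* = (2 × 3,500 × €190 / €33.4)^½ ≈ 199.55 → Q = 200 drums
Orders/yr = 3,500/200 = 17.500; ordering cost = 17.500 × €190 = €3,325.00
Average inventory = 200/2 = 100; holding cost = 100 × €33.4 = €3,340.00
Total = €3,325.00 + €3,340.00 = €6,665.00

€6,665.00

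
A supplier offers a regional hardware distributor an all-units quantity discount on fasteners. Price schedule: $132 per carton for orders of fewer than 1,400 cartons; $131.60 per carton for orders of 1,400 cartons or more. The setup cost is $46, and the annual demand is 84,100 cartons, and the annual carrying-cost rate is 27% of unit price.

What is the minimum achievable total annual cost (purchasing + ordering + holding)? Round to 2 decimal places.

H₁ = 27%×$132 = $35.6400;  H₂ = 27%×$131.60 = $35.5320
EOQ₁ = √(2×84,100×46/35.6400) = 465.93  (< 1,400, feasible at tier 1)
EOQ₂ = √(2×84,100×46/35.5320) = 466.64  (< 1,400 → use Q = 1,400 at tier-2 price)
TC(tier 1 (EOQ₁), Q≈465.9) = $11,117,805.84
TC(tier 2, Q≈1,400.0) = $11,095,195.69
Minimum at tier 2: $11,095,195.69

$11,095,195.69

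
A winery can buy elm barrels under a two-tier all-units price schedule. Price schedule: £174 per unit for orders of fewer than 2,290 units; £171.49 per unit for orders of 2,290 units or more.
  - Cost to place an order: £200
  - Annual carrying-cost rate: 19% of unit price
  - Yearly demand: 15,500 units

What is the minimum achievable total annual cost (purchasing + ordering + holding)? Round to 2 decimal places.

H₁ = 19%×£174 = £33.0600;  H₂ = 19%×£171.49 = £32.5831
EOQ₁ = √(2×15,500×200/33.0600) = 433.06  (< 2,290, feasible at tier 1)
EOQ₂ = √(2×15,500×200/32.5831) = 436.21  (< 2,290 → use Q = 2,290 at tier-2 price)
TC(tier 1 (EOQ₁), Q≈433.1) = £2,711,316.84
TC(tier 2, Q≈2,290.0) = £2,696,756.36
Minimum at tier 2: £2,696,756.36

£2,696,756.36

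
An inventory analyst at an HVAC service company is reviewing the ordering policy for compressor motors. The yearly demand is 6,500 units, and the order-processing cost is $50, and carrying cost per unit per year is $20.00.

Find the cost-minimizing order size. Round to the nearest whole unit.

Q* = √(2·D·S / H) = √(2·6,500·50 / 20) = √32,500.0 ≈ 180.28

180 units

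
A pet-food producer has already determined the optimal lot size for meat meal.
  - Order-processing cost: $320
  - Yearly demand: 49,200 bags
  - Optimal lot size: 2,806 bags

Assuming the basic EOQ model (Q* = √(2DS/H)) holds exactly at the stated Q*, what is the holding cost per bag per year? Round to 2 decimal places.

$4.00

From Q* = √(2DS/H) ⇒ Q*² = 2DS/H.
H = 2DS / Q² = 2 × 49,200 × 320 / 2,806² = 3.9992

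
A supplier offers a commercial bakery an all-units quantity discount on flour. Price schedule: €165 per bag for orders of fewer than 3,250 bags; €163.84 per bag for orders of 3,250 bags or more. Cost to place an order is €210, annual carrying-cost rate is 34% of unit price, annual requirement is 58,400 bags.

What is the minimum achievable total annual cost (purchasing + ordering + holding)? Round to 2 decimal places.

H₁ = 34%×€165 = €56.1000;  H₂ = 34%×€163.84 = €55.7056
EOQ₁ = √(2×58,400×210/56.1000) = 661.23  (< 3,250, feasible at tier 1)
EOQ₂ = √(2×58,400×210/55.7056) = 663.56  (< 3,250 → use Q = 3,250 at tier-2 price)
TC(tier 1 (EOQ₁), Q≈661.2) = €9,673,094.75
TC(tier 2, Q≈3,250.0) = €9,662,551.14
Minimum at tier 2: €9,662,551.14

€9,662,551.14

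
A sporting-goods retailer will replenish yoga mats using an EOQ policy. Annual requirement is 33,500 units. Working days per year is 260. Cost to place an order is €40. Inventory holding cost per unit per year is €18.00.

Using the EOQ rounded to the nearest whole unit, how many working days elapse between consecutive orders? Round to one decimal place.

EOQ = √(2DS/H) = √(2 × 33,500 × 40 / 18)
    = √(148,888.89) ≈ 385.86 → Q = 386 units
Cycle time = (working days × Q)/D = (260 × 386) / 33,500 = 2.996 days

3.0 days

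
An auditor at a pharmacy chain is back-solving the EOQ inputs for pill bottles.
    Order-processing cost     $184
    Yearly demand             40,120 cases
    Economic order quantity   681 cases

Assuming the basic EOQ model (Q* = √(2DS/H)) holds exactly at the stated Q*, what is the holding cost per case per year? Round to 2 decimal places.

$31.84

EOQ relation: Q² = 2DS/H, so rearrange for the unknown.
H = 2DS / Q² = 2 × 40,120 × 184 / 681² = 31.8357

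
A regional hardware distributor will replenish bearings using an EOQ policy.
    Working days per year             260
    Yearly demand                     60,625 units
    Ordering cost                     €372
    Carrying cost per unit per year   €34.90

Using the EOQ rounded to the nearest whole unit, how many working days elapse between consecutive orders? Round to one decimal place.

4.9 days

Q* = √(2·D·S / H) = √(2·60,625·372 / 34.9) = √1,292,406.9 ≈ 1,136.84 → Q = 1,137 units
Cycle time = (working days × Q)/D = (260 × 1,137) / 60,625 = 4.876 days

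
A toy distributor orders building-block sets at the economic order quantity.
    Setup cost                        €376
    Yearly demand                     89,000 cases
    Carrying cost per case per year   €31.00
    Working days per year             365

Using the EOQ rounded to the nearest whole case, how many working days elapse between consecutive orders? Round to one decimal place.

Q* = √(2·D·S / H) = √(2·89,000·376 / 31) = √2,158,967.7 ≈ 1,469.34 → Q = 1,469 cases
T = Q/D × 365 days = 1,469/89,000 × 365 = 6.025 days

6.0 days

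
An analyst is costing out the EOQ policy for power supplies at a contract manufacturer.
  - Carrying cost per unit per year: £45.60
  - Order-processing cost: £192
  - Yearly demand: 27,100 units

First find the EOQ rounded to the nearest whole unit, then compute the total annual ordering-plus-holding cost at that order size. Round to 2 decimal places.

Optimal lot size Q* = (2 × 27,100 × £192 / £45.6)^½ ≈ 477.71 → Q = 478 units
Ordering: D/Q × S = 27,100/478 × £192 = £10,885.36
Holding:  Q/2 × H = 478/2 × £45.6 = £10,898.40
Total = £10,885.36 + £10,898.40 = £21,783.76

£21,783.76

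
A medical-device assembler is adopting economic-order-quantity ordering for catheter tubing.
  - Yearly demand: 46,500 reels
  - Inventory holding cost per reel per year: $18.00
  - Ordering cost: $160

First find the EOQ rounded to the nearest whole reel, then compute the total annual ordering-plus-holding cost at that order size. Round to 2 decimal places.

Optimal lot size Q* = (2 × 46,500 × $160 / $18)^½ ≈ 909.21 → Q = 909 reels
Ordering: D/Q × S = 46,500/909 × $160 = $8,184.82
Holding:  Q/2 × H = 909/2 × $18 = $8,181.00
Total = $8,184.82 + $8,181.00 = $16,365.82

$16,365.82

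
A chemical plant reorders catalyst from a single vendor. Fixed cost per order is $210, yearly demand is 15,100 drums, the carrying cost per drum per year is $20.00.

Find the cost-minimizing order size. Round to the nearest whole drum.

563 drums

Optimal lot size Q* = (2 × 15,100 × $210 / $20)^½ ≈ 563.12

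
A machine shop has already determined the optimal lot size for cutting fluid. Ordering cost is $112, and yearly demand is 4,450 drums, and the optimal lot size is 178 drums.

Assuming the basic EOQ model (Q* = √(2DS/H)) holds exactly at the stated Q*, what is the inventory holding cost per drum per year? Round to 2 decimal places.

$31.46

From Q* = √(2DS/H) ⇒ Q*² = 2DS/H.
H = 2DS / Q² = 2 × 4,450 × 112 / 178² = 31.4607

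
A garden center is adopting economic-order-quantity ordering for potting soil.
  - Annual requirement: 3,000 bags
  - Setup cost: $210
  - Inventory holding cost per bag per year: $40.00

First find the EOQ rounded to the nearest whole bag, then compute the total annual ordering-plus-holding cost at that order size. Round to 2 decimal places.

Q* = √(2·D·S / H) = √(2·3,000·210 / 40) = √31,500.0 ≈ 177.48 → Q = 177 bags
Ordering: D/Q × S = 3,000/177 × $210 = $3,559.32
Holding:  Q/2 × H = 177/2 × $40 = $3,540.00
Total = $3,559.32 + $3,540.00 = $7,099.32

$7,099.32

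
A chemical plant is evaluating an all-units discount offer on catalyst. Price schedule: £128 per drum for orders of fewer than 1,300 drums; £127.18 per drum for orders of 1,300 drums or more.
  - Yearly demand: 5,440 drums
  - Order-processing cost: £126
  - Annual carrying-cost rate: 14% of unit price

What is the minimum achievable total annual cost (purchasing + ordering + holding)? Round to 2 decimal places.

£701,276.43

H₁ = 14%×£128 = £17.9200;  H₂ = 14%×£127.18 = £17.8052
EOQ₁ = √(2×5,440×126/17.9200) = 276.59  (< 1,300, feasible at tier 1)
EOQ₂ = √(2×5,440×126/17.8052) = 277.48  (< 1,300 → use Q = 1,300 at tier-2 price)
TC(tier 1 (EOQ₁), Q≈276.6) = £701,276.43
TC(tier 2, Q≈1,300.0) = £703,959.84
Minimum at tier 1 (EOQ₁): £701,276.43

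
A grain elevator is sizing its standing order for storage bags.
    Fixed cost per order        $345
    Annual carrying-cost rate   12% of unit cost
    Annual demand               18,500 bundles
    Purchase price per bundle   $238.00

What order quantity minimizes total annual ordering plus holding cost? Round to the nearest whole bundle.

Carrying cost H = $238 × 12% = $28.5600/bundle/yr
Q* = √(2·D·S / H) = √(2·18,500·345 / 28.56) = √446,953.8 ≈ 668.55

669 bundles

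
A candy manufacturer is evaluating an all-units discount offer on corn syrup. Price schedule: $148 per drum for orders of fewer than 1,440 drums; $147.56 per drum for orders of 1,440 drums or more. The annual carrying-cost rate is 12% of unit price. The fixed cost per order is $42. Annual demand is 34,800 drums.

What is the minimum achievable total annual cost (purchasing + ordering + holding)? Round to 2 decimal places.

$5,148,852.18

H₁ = 12%×$148 = $17.7600;  H₂ = 12%×$147.56 = $17.7072
EOQ₁ = √(2×34,800×42/17.7600) = 405.70  (< 1,440, feasible at tier 1)
EOQ₂ = √(2×34,800×42/17.7072) = 406.31  (< 1,440 → use Q = 1,440 at tier-2 price)
TC(tier 1 (EOQ₁), Q≈405.7) = $5,157,605.28
TC(tier 2, Q≈1,440.0) = $5,148,852.18
Minimum at tier 2: $5,148,852.18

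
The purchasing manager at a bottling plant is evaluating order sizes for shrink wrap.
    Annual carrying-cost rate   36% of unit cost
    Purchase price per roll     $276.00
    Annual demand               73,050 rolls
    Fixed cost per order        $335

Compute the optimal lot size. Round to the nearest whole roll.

H = i·C = 0.36 × $276 = $99.3600 per roll-year
Q* = √(2·D·S / H) = √(2·73,050·335 / 99.36) = √492,587.6 ≈ 701.85

702 rolls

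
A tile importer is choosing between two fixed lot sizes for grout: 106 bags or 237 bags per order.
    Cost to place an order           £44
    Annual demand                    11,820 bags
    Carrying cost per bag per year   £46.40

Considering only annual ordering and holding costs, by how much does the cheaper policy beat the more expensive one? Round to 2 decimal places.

£327.22

TC(Q) = (D/Q)S + (Q/2)H
TC(106) = (11,820/106)×44 + (106/2)×46.4 = £7,365.62
TC(237) = (11,820/237)×44 + (237/2)×46.4 = £7,692.83
|ΔTC| = |£7,365.62 − £7,692.83| = £327.22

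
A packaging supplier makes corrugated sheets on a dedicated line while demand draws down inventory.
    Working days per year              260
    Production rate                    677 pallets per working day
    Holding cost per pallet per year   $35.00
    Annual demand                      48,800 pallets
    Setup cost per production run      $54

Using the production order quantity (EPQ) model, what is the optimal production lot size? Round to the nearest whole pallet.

456 pallets

Daily demand d = 48,800/260 = 187.692; p = 677; 1 − d/p = 0.72276
EPQ = √(2DS / (H(1 − d/p)))
    = √(2 × 48,800 × 54 / (35 × 0.72276)) ≈ 456.45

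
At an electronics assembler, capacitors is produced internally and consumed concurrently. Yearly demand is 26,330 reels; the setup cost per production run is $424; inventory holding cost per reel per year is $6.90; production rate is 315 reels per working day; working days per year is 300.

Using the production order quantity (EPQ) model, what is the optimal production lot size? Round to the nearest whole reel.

d = 26,330/300 = 87.7667 reels/day;  effective holding cost H(1 − d/p) = 6.9·(1 − 87.7667/315) = 4.97749
Q* = √(2DS / H_eff) = √(2·26,330·424 / 4.97749) ≈ 2,117.96

2,118 reels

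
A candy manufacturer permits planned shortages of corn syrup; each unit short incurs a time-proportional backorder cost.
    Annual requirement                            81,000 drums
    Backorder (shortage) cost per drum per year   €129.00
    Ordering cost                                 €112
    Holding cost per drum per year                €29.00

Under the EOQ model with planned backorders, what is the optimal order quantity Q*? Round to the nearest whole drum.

875 drums

Q* = √(2DS/H) · √((H + b)/b)
   = √(2 × 81,000 × 112 / 29) · √((29 + 129) / 129)
   = 790.984 × 1.1067 ≈ 875.39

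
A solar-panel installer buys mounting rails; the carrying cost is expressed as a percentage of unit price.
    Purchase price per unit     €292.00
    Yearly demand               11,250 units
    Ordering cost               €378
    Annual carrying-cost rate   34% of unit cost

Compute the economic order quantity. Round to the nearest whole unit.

293 units

Holding cost per unit per year: H = 34% × €292 = €99.2800
Q* = √(2·D·S / H) = √(2·11,250·378 / 99.28) = √85,666.8 ≈ 292.69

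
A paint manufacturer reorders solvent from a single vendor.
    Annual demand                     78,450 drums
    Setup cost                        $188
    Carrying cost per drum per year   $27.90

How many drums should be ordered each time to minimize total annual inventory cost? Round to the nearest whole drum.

Q* = √(2·D·S / H) = √(2·78,450·188 / 27.9) = √1,057,247.3 ≈ 1,028.23

1,028 drums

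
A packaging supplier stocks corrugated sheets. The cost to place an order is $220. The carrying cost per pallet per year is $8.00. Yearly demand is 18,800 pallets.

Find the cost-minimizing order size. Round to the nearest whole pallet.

Optimal lot size Q* = (2 × 18,800 × $220 / $8)^½ ≈ 1,016.86

1,017 pallets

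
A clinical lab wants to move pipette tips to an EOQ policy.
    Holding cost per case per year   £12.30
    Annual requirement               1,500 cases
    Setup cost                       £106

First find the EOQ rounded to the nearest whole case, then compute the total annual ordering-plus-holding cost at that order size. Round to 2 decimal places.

£1,977.73

EOQ = √(2DS/H) = √(2 × 1,500 × 106 / 12.3)
    = √(25,853.66) ≈ 160.79 → Q = 161 cases
Orders/yr = 1,500/161 = 9.317; ordering cost = 9.317 × £106 = £987.58
Average inventory = 161/2 = 80.5; holding cost = 80.5 × £12.3 = £990.15
Total = £987.58 + £990.15 = £1,977.73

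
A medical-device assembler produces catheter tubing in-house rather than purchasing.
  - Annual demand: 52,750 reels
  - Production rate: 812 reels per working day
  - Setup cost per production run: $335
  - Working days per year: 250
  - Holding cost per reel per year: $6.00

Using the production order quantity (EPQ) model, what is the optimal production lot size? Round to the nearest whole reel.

d = 52,750/250 = 211.0000 reels/day;  effective holding cost H(1 − d/p) = 6·(1 − 211.0000/812) = 4.44089
Q* = √(2DS / H_eff) = √(2·52,750·335 / 4.44089) ≈ 2,821.07

2,821 reels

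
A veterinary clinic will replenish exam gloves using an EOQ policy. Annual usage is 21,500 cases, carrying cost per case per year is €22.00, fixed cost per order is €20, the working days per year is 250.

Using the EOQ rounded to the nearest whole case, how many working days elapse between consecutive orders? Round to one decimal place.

2DS/H = 2·21,500·20/22 = 39,090.91
EOQ = √39,090.91 ≈ 197.71 → Q = 198 cases
Days between orders = 250 / (D/Q) = 250 / 108.586 ≈ 2.302

2.3 days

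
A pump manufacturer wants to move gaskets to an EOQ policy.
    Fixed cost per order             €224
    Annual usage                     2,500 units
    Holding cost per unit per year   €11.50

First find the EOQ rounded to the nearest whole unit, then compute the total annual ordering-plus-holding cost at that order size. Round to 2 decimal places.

EOQ = √(2DS/H) = √(2 × 2,500 × 224 / 11.5)
    = √(97,391.30) ≈ 312.08 → Q = 312 units
Annual ordering cost = (D/Q)·S = (2,500/312) × 224 = €1,794.87
Annual holding cost  = (Q/2)·H = (312/2) × 11.5 = €1,794.00
Total = €1,794.87 + €1,794.00 = €3,588.87

€3,588.87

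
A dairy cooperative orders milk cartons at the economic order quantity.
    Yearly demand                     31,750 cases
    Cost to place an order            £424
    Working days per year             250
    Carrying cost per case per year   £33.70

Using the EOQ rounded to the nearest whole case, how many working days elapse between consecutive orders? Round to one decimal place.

Q* = √(2·D·S / H) = √(2·31,750·424 / 33.7) = √798,931.8 ≈ 893.83 → Q = 894 cases
T = Q/D × 250 days = 894/31,750 × 250 = 7.039 days

7.0 days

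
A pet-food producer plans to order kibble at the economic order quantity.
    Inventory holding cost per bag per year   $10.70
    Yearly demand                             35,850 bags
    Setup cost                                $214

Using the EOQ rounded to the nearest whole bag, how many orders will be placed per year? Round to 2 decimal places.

Q* = √(2·D·S / H) = √(2·35,850·214 / 10.7) = √1,434,000.0 ≈ 1,197.50 → Q = 1,197
Orders per year = D/Q = 35,850 / 1,197 = 29.950

29.95 orders per year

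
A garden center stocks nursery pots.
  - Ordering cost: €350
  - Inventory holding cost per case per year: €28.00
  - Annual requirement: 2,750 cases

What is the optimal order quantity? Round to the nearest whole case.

Optimal lot size Q* = (2 × 2,750 × €350 / €28)^½ ≈ 262.20

262 cases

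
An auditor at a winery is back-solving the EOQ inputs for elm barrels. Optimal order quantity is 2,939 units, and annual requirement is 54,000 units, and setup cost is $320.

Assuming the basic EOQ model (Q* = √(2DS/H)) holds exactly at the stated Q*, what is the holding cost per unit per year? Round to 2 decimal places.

EOQ relation: Q² = 2DS/H, so rearrange for the unknown.
H = 2DS / Q² = 2 × 54,000 × 320 / 2,939² = 4.0011

$4.00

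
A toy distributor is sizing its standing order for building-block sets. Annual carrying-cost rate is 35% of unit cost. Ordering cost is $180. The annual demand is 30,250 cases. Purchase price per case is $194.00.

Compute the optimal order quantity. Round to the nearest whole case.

400 cases

Carrying cost H = $194 × 35% = $67.9000/case/yr
Q* = √(2·D·S / H) = √(2·30,250·180 / 67.9) = √160,382.9 ≈ 400.48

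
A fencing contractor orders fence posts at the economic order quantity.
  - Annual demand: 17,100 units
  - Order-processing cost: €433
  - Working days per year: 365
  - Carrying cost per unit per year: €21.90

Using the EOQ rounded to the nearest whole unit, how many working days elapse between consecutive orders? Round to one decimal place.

17.5 days

EOQ = √(2DS/H) = √(2 × 17,100 × 433 / 21.9)
    = √(676,191.78) ≈ 822.31 → Q = 822 units
Days between orders = 365 / (D/Q) = 365 / 20.803 ≈ 17.546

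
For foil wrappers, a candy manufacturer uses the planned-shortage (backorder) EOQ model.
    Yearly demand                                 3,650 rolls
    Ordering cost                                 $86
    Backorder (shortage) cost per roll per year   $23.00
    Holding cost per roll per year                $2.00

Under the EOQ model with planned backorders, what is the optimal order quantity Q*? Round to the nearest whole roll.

584 rolls

Basic EOQ = √(2·3,650·86/2) = 560.268
Backorder adjustment √((H+b)/b) = √((2+23)/23) = 1.0426
Q* = 560.268 × 1.0426 ≈ 584.12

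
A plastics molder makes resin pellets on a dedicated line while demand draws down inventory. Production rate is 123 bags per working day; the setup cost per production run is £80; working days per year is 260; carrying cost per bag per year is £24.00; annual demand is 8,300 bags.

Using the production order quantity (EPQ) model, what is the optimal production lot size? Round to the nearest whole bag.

d = 8,300/260 = 31.9231 bags/day;  effective holding cost H(1 − d/p) = 24·(1 − 31.9231/123) = 17.77111
Q* = √(2DS / H_eff) = √(2·8,300·80 / 17.77111) ≈ 273.36

273 bags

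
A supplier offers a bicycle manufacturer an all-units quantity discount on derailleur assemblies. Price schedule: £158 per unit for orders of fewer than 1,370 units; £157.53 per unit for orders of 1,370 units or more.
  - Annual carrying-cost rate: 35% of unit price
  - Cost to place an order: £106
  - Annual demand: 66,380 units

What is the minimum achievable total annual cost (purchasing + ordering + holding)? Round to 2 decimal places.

£10,499,745.19

H₁ = 35%×£158 = £55.3000;  H₂ = 35%×£157.53 = £55.1355
EOQ₁ = √(2×66,380×106/55.3000) = 504.46  (< 1,370, feasible at tier 1)
EOQ₂ = √(2×66,380×106/55.1355) = 505.21  (< 1,370 → use Q = 1,370 at tier-2 price)
TC(tier 1 (EOQ₁), Q≈504.5) = £10,515,936.46
TC(tier 2, Q≈1,370.0) = £10,499,745.19
Minimum at tier 2: £10,499,745.19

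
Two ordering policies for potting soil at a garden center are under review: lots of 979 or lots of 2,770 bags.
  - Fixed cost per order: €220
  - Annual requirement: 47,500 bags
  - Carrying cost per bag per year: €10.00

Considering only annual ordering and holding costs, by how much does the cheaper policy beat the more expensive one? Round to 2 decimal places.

€2,053.41

For each Q, cost = (D/Q)·S + (Q/2)·H.
TC(979) = (47,500/979)×220 + (979/2)×10 = €15,569.16
TC(2,770) = (47,500/2,770)×220 + (2,770/2)×10 = €17,622.56
Lots of 979 are cheaper by €2,053.41.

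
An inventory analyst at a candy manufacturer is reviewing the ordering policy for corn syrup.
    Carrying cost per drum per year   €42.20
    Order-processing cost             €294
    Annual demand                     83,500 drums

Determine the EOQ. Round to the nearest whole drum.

1,079 drums

Q* = √(2·D·S / H) = √(2·83,500·294 / 42.2) = √1,163,459.7 ≈ 1,078.64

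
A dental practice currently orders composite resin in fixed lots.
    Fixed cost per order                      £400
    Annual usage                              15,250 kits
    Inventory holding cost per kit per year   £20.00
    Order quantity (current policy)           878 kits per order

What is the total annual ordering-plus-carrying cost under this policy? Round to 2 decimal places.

Ordering: D/Q × S = 15,250/878 × £400 = £6,947.61
Holding:  Q/2 × H = 878/2 × £20 = £8,780.00
Total = £6,947.61 + £8,780.00 = £15,727.61

£15,727.61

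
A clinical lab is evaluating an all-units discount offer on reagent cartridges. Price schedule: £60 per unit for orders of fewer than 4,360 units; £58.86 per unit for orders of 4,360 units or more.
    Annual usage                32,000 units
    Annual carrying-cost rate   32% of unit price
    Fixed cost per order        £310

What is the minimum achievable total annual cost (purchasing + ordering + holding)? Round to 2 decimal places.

£1,926,855.97

H₁ = 32%×£60 = £19.2000;  H₂ = 32%×£58.86 = £18.8352
EOQ₁ = √(2×32,000×310/19.2000) = 1,016.53  (< 4,360, feasible at tier 1)
EOQ₂ = √(2×32,000×310/18.8352) = 1,026.33  (< 4,360 → use Q = 4,360 at tier-2 price)
TC(tier 1 (EOQ₁), Q≈1,016.5) = £1,939,517.38
TC(tier 2, Q≈4,360.0) = £1,926,855.97
Minimum at tier 2: £1,926,855.97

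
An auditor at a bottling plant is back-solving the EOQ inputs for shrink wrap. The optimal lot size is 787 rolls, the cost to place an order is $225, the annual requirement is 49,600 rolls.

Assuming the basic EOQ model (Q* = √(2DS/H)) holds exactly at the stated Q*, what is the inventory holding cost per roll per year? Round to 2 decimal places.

$36.04

EOQ relation: Q² = 2DS/H, so rearrange for the unknown.
H = 2DS / Q² = 2 × 49,600 × 225 / 787² = 36.0367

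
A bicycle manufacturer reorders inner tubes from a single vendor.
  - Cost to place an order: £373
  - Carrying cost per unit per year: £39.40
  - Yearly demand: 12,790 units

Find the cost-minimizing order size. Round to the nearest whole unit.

492 units

EOQ = √(2DS/H) = √(2 × 12,790 × 373 / 39.4)
    = √(242,165.99) ≈ 492.10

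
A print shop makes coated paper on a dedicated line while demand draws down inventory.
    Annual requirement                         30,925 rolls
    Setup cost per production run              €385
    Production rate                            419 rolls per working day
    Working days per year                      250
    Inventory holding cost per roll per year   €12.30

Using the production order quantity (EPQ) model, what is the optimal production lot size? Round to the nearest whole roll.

1,657 rolls

d = 30,925/250 = 123.7000 rolls/day;  effective holding cost H(1 − d/p) = 12.3·(1 − 123.7000/419) = 8.66871
Q* = √(2DS / H_eff) = √(2·30,925·385 / 8.66871) ≈ 1,657.38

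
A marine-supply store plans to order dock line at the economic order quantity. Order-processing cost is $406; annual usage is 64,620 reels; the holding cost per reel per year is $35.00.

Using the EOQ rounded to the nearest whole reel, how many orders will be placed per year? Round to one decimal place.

52.8 orders per year

Optimal lot size Q* = (2 × 64,620 × $406 / $35)^½ ≈ 1,224.41 → Q = 1,224
N = D/Q = 64,620/1,224 ≈ 52.794 orders/yr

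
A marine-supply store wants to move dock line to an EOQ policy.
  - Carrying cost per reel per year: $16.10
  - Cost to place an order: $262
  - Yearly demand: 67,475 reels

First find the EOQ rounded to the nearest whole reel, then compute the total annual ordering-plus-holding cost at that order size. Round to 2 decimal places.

EOQ = √(2DS/H) = √(2 × 67,475 × 262 / 16.1)
    = √(2,196,080.75) ≈ 1,481.92 → Q = 1,482 reels
Orders/yr = 67,475/1,482 = 45.530; ordering cost = 45.530 × $262 = $11,928.78
Average inventory = 1,482/2 = 741; holding cost = 741 × $16.1 = $11,930.10
Total = $11,928.78 + $11,930.10 = $23,858.88

$23,858.88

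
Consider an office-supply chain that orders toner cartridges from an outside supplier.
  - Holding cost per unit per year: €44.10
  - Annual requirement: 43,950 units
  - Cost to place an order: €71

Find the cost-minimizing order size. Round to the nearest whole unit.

376 units

2DS/H = 2·43,950·71/44.1 = 141,517.01
EOQ = √141,517.01 ≈ 376.19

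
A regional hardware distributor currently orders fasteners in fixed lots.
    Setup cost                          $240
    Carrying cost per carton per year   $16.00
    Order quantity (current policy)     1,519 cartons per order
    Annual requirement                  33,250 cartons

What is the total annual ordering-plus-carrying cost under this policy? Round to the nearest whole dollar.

$17,405

Ordering: D/Q × S = 33,250/1,519 × $240 = $5,253.46
Holding:  Q/2 × H = 1,519/2 × $16 = $12,152.00
Total = $5,253.46 + $12,152.00 = $17,405.46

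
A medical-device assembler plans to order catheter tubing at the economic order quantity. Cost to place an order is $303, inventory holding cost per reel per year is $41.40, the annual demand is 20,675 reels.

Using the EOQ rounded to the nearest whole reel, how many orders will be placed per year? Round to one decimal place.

EOQ = √(2DS/H) = √(2 × 20,675 × 303 / 41.4)
    = √(302,634.06) ≈ 550.12 → Q = 550
Orders per year = D/Q = 20,675 / 550 = 37.591

37.6 orders per year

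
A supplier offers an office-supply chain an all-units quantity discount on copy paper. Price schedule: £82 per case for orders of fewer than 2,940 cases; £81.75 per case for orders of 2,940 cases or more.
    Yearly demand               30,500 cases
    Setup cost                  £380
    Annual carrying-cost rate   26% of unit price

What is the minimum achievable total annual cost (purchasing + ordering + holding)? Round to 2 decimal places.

H₁ = 26%×£82 = £21.3200;  H₂ = 26%×£81.75 = £21.2550
EOQ₁ = √(2×30,500×380/21.3200) = 1,042.71  (< 2,940, feasible at tier 1)
EOQ₂ = √(2×30,500×380/21.2550) = 1,044.30  (< 2,940 → use Q = 2,940 at tier-2 price)
TC(tier 1 (EOQ₁), Q≈1,042.7) = £2,523,230.56
TC(tier 2, Q≈2,940.0) = £2,528,562.03
Minimum at tier 1 (EOQ₁): £2,523,230.56

£2,523,230.56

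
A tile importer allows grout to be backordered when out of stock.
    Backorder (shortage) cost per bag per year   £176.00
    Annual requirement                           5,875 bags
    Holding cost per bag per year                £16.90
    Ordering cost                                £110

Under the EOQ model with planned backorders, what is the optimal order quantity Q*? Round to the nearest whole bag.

290 bags

Q* = √(2DS/H) · √((H + b)/b)
   = √(2 × 5,875 × 110 / 16.9) · √((16.9 + 176) / 176)
   = 276.549 × 1.0469 ≈ 289.52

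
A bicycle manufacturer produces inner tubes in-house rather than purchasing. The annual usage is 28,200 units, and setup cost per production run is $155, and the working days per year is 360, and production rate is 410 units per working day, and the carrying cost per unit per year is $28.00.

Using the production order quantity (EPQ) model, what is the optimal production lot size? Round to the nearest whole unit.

Daily demand d = 28,200/360 = 78.333; p = 410; 1 − d/p = 0.80894
EPQ = √(2DS / (H(1 − d/p)))
    = √(2 × 28,200 × 155 / (28 × 0.80894)) ≈ 621.25

621 units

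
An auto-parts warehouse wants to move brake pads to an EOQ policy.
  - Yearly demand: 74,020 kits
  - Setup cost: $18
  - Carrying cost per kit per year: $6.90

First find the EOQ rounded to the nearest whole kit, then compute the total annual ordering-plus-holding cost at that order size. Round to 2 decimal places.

$4,287.96

2DS/H = 2·74,020·18/6.9 = 386,191.30
EOQ = √386,191.30 ≈ 621.44 → Q = 621 kits
Annual ordering cost = (D/Q)·S = (74,020/621) × 18 = $2,145.51
Annual holding cost  = (Q/2)·H = (621/2) × 6.9 = $2,142.45
Total = $2,145.51 + $2,142.45 = $4,287.96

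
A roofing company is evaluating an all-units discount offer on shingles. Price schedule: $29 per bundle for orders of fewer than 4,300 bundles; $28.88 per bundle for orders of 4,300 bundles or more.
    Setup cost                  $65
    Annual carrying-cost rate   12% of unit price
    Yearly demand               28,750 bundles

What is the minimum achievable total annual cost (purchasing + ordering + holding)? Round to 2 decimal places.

$837,356.45

H₁ = 12%×$29 = $3.4800;  H₂ = 12%×$28.88 = $3.4656
EOQ₁ = √(2×28,750×65/3.4800) = 1,036.34  (< 4,300, feasible at tier 1)
EOQ₂ = √(2×28,750×65/3.4656) = 1,038.49  (< 4,300 → use Q = 4,300 at tier-2 price)
TC(tier 1 (EOQ₁), Q≈1,036.3) = $837,356.45
TC(tier 2, Q≈4,300.0) = $838,185.63
Minimum at tier 1 (EOQ₁): $837,356.45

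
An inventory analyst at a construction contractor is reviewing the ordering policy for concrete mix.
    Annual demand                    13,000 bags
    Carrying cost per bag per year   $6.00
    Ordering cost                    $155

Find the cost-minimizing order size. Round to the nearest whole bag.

820 bags

Q* = √(2·D·S / H) = √(2·13,000·155 / 6) = √671,666.7 ≈ 819.55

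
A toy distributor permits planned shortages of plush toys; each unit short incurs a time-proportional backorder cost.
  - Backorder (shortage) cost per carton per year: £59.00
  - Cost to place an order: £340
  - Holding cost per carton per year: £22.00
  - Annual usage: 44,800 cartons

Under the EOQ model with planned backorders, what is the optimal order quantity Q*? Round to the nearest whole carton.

1,379 cartons

Basic EOQ = √(2·44,800·340/22) = 1,176.744
Backorder adjustment √((H+b)/b) = √((22+59)/59) = 1.1717
Q* = 1,176.744 × 1.1717 ≈ 1,378.79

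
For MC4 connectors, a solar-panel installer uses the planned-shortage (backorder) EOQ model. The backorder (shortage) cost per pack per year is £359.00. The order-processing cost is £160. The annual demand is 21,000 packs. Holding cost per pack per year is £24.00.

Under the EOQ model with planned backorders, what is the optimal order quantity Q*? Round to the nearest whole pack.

Q* = √(2DS/H) · √((H + b)/b)
   = √(2 × 21,000 × 160 / 24) · √((24 + 359) / 359)
   = 529.150 × 1.0329 ≈ 546.55

547 packs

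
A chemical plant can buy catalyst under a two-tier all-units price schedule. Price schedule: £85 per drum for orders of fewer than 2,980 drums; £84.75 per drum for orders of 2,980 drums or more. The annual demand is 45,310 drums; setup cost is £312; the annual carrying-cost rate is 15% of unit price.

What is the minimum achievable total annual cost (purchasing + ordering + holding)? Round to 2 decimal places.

£3,863,707.99

H₁ = 15%×£85 = £12.7500;  H₂ = 15%×£84.75 = £12.7125
EOQ₁ = √(2×45,310×312/12.7500) = 1,489.14  (< 2,980, feasible at tier 1)
EOQ₂ = √(2×45,310×312/12.7125) = 1,491.33  (< 2,980 → use Q = 2,980 at tier-2 price)
TC(tier 1 (EOQ₁), Q≈1,489.1) = £3,870,336.48
TC(tier 2, Q≈2,980.0) = £3,863,707.99
Minimum at tier 2: £3,863,707.99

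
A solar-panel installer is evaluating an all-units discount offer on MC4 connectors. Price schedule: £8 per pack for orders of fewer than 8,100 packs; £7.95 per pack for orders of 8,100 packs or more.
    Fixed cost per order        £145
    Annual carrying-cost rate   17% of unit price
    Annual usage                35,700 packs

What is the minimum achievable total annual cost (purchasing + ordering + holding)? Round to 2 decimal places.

£289,352.34

H₁ = 17%×£8 = £1.3600;  H₂ = 17%×£7.95 = £1.3515
EOQ₁ = √(2×35,700×145/1.3600) = 2,759.08  (< 8,100, feasible at tier 1)
EOQ₂ = √(2×35,700×145/1.3515) = 2,767.74  (< 8,100 → use Q = 8,100 at tier-2 price)
TC(tier 1 (EOQ₁), Q≈2,759.1) = £289,352.34
TC(tier 2, Q≈8,100.0) = £289,927.65
Minimum at tier 1 (EOQ₁): £289,352.34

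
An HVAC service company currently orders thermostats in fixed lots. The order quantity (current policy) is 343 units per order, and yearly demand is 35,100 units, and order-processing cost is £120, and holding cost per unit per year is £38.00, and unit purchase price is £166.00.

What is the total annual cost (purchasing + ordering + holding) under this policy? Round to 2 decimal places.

Annual ordering cost = (D/Q)·S = (35,100/343) × 120 = £12,279.88
Annual holding cost  = (Q/2)·H = (343/2) × 38 = £6,517.00
Purchase cost = D·C = 35,100 × 166 = £5,826,600.00
Total = £12,279.88 + £6,517.00 + £5,826,600.00 = £5,845,396.88

£5,845,396.88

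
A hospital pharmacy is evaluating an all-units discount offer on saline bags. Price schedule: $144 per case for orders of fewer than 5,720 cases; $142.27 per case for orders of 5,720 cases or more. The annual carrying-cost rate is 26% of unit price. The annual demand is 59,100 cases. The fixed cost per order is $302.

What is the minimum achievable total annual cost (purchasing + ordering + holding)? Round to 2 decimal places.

H₁ = 26%×$144 = $37.4400;  H₂ = 26%×$142.27 = $36.9902
EOQ₁ = √(2×59,100×302/37.4400) = 976.44  (< 5,720, feasible at tier 1)
EOQ₂ = √(2×59,100×302/36.9902) = 982.36  (< 5,720 → use Q = 5,720 at tier-2 price)
TC(tier 1 (EOQ₁), Q≈976.4) = $8,546,957.81
TC(tier 2, Q≈5,720.0) = $8,517,069.29
Minimum at tier 2: $8,517,069.29

$8,517,069.29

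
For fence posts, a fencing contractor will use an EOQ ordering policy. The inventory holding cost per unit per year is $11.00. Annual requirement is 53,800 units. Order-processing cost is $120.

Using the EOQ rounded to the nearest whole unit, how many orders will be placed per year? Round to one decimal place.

Optimal lot size Q* = (2 × 53,800 × $120 / $11)^½ ≈ 1,083.43 → Q = 1,083
N = D/Q = 53,800/1,083 ≈ 49.677 orders/yr

49.7 orders per year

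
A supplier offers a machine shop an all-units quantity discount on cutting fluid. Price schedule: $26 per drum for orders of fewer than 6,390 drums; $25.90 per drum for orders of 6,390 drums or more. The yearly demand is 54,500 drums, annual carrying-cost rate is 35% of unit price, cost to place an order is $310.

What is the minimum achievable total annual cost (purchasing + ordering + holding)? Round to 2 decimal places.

H₁ = 35%×$26 = $9.1000;  H₂ = 35%×$25.90 = $9.0650
EOQ₁ = √(2×54,500×310/9.1000) = 1,926.96  (< 6,390, feasible at tier 1)
EOQ₂ = √(2×54,500×310/9.0650) = 1,930.68  (< 6,390 → use Q = 6,390 at tier-2 price)
TC(tier 1 (EOQ₁), Q≈1,927.0) = $1,434,535.36
TC(tier 2, Q≈6,390.0) = $1,443,156.65
Minimum at tier 1 (EOQ₁): $1,434,535.36

$1,434,535.36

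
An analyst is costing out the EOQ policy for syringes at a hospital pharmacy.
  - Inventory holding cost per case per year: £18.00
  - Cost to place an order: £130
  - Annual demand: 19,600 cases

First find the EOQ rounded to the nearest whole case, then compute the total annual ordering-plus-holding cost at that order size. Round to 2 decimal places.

£9,577.47

Q* = √(2·D·S / H) = √(2·19,600·130 / 18) = √283,111.1 ≈ 532.08 → Q = 532 cases
Orders/yr = 19,600/532 = 36.842; ordering cost = 36.842 × £130 = £4,789.47
Average inventory = 532/2 = 266; holding cost = 266 × £18 = £4,788.00
Total = £4,789.47 + £4,788.00 = £9,577.47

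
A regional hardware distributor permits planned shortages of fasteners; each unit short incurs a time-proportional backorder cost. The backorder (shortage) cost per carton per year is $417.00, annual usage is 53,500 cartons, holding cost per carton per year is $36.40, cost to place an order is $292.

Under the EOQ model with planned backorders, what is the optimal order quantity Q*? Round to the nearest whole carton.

966 cartons

Basic EOQ = √(2·53,500·292/36.4) = 926.473
Backorder adjustment √((H+b)/b) = √((36.4+417)/417) = 1.0427
Q* = 926.473 × 1.0427 ≈ 966.06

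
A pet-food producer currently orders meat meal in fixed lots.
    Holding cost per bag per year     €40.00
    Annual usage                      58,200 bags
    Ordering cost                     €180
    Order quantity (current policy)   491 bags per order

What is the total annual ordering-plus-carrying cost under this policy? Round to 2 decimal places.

Ordering: D/Q × S = 58,200/491 × €180 = €21,336.05
Holding:  Q/2 × H = 491/2 × €40 = €9,820.00
Total = €21,336.05 + €9,820.00 = €31,156.05

€31,156.05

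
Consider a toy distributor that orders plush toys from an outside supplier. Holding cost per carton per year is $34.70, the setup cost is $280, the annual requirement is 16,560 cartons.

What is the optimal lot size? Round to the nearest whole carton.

517 cartons

Optimal lot size Q* = (2 × 16,560 × $280 / $34.7)^½ ≈ 516.96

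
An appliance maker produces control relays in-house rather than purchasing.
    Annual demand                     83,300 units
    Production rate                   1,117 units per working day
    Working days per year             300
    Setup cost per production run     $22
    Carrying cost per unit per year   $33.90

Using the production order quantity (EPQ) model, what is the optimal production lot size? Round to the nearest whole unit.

379 units

Daily demand d = 83,300/300 = 277.667; p = 1117; 1 − d/p = 0.75142
EPQ = √(2DS / (H(1 − d/p)))
    = √(2 × 83,300 × 22 / (33.9 × 0.75142)) ≈ 379.32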